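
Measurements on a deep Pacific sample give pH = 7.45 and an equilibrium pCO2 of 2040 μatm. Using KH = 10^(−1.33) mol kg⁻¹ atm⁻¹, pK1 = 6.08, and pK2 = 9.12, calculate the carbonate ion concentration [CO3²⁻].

[CO2*] = KH · pCO2 = 10^(−1.33) × 2040×10^-6 = 9.542×10^-5 mol/kg
α₀ = 1/(1 + K1/[H⁺] + K1K2/[H⁺]²) = 1/(1 + 10^+1.37 + 10^-0.30) = 0.04009
DIC = [CO2*]/α₀ = 9.542×10^-5 / 0.04009 = 2.380 mmol/kg
[CO3²⁻] = α₂·DIC; α₂ = 0.02009, so [CO3²⁻] = 0.02009 × 2.380 = 0.0478 mmol/kg

[CO3²⁻] = 0.0478 mmol/kg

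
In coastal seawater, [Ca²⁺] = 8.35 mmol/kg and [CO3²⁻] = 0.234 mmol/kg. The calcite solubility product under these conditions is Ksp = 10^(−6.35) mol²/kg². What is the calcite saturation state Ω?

Ksp = 10^(−6.35) = 4.467×10^-7
Ω = [Ca²⁺][CO3²⁻]/Ksp = (8.35×10^-3)(0.234×10^-3) / 4.467×10^-7 = 4.37

Ω = 4.37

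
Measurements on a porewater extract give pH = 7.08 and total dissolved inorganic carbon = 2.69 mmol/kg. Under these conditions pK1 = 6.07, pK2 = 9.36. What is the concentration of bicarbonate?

[HCO3⁻] = 2.44 mmol/kg

α₁ = 1 / (1 + [H⁺]/K1 + K2/[H⁺]) = 1 / (1 + 10^-1.01 + 10^-2.28)
   = 1 / (1 + 0.097724 + 0.0052481) = 1/1.1030 = 0.9066
[HCO3⁻] = α₁ × DIC = 0.9066 × 2.69 = 2.44 mmol/kg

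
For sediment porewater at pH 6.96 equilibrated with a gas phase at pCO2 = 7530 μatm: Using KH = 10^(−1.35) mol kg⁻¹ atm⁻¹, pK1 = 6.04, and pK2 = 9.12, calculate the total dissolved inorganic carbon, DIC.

DIC = 3.15 mmol/kg

[CO2*] = KH · pCO2 = 10^(−1.35) × 7530×10^-6 = 3.364×10^-4 mol/kg
α₀ = 1/(1 + K1/[H⁺] + K1K2/[H⁺]²) = 1/(1 + 10^+0.92 + 10^-1.24) = 0.1067
DIC = [CO2*]/α₀ = 3.364×10^-4 / 0.1067 = 3.15 mmol/kg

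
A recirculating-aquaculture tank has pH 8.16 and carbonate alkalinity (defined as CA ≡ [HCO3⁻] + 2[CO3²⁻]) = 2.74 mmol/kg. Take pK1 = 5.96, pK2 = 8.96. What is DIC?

DIC = 2.42 mmol/kg

CA = [HCO3⁻] + 2[CO3²⁻] = (α₁ + 2α₂)·DIC
At pH 8.16: [H⁺]/K1 = 10^-2.20 = 0.0063096, K2/[H⁺] = 10^-0.80 = 0.15849
α₁ = 1/(1 + 0.0063096 + 0.15849) = 1/1.1648 = 0.8585; α₂ = α₁·K2/[H⁺] = 0.1361
α₁ + 2α₂ = 1.1306
DIC = CA / (α₁ + 2α₂) = 2.74 / 1.1306 = 2.42 mmol/kg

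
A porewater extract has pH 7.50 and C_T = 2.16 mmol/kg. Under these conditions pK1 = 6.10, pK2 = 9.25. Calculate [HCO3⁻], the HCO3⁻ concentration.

α₁ = 1 / (1 + [H⁺]/K1 + K2/[H⁺]) = 1 / (1 + 10^-1.40 + 10^-1.75)
   = 1 / (1 + 0.039811 + 0.017783) = 1/1.0576 = 0.9455
[HCO3⁻] = α₁ × DIC = 0.9455 × 2.16 = 2.04 mmol/kg

[HCO3⁻] = 2.04 mmol/kg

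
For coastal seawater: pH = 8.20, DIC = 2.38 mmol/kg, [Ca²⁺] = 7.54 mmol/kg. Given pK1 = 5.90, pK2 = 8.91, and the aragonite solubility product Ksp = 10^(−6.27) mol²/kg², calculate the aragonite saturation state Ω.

Ω = 5.43

α₂ = 1 / (1 + [H⁺]/K2 + [H⁺]²/(K1K2)) = 1 / (1 + 10^+0.71 + 10^-1.59)
   = 1 / (1 + 5.1286 + 0.025704) = 1/6.1543 = 0.1625
[CO3²⁻] = α₂ × DIC = 0.1625 × 2.38 = 0.3867 mmol/kg
Ksp = 10^(−6.27) = 5.370×10^-7
Ω = [Ca²⁺][CO3²⁻]/Ksp = (7.54×10^-3)(3.867×10^-4) / 5.370×10^-7 = 5.43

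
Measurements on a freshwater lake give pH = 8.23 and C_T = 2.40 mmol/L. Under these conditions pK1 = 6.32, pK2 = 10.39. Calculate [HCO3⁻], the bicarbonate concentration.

α₁ = 1 / (1 + [H⁺]/K1 + K2/[H⁺]) = 1 / (1 + 10^-1.91 + 10^-2.16)
   = 1 / (1 + 0.012303 + 0.0069183) = 1/1.0192 = 0.9811
[HCO3⁻] = α₁ × DIC = 0.9811 × 2.40 = 2.35 mmol/L

[HCO3⁻] = 2.35 mmol/L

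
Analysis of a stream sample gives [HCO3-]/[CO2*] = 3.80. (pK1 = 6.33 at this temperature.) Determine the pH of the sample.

pH = 6.91

From K1 = [H⁺][HCO3-]/[CO2*]:  pH = pK1 + log₁₀([HCO3-]/[CO2*])
log₁₀(3.80) = +0.580
pH = 6.33 + (+0.580) = 6.91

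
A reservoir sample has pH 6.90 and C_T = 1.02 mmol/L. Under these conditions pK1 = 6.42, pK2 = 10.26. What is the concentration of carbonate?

α₂ = 1 / (1 + [H⁺]/K2 + [H⁺]²/(K1K2)) = 1 / (1 + 10^+3.36 + 10^+2.88)
   = 1 / (1 + 2290.9 + 758.58) = 1/3050.4 = 0.0003278
[CO3²⁻] = α₂ × DIC = 0.0003278 × 1.02 = 0.000334 mmol/L = 0.334 μmol/L

[CO3²⁻] = 0.334 μmol/L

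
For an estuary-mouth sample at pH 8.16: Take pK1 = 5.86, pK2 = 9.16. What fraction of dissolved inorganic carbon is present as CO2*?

α₀ = 1 / (1 + K1/[H⁺] + K1K2/[H⁺]²) = 1 / (1 + 10^+2.30 + 10^+1.30)
   = 1 / (1 + 199.53 + 19.953) = 1/220.48 = 0.004536

α₀ = 0.00454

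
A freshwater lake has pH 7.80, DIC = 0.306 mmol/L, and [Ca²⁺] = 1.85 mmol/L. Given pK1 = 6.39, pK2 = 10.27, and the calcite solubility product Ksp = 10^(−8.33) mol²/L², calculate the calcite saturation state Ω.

Ω = 0.393

α₂ = 1 / (1 + [H⁺]/K2 + [H⁺]²/(K1K2)) = 1 / (1 + 10^+2.47 + 10^+1.06)
   = 1 / (1 + 295.12 + 11.482) = 1/307.60 = 0.003251
[CO3²⁻] = α₂ × DIC = 0.003251 × 0.306 = 0.0009948 mmol/L = 0.9948 μmol/L
Ksp = 10^(−8.33) = 4.677×10^-9
Ω = [Ca²⁺][CO3²⁻]/Ksp = (1.85×10^-3)(9.948×10^-7) / 4.677×10^-9 = 0.393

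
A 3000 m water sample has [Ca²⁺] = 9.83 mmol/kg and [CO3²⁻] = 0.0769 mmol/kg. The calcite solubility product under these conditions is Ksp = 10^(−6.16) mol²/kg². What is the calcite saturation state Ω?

Ω = 1.09

Ksp = 10^(−6.16) = 6.918×10^-7
Ω = [Ca²⁺][CO3²⁻]/Ksp = (9.83×10^-3)(0.0769×10^-3) / 6.918×10^-7 = 1.09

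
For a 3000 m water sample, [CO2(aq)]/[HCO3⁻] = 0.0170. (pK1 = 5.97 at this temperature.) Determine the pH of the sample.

From K1 = [H⁺][HCO3⁻]/[CO2(aq)]:  pH = pK1 − log₁₀([CO2(aq)]/[HCO3⁻])
log₁₀(0.0170) = -1.770
pH = 5.97 − (-1.770) = 7.74

pH = 7.74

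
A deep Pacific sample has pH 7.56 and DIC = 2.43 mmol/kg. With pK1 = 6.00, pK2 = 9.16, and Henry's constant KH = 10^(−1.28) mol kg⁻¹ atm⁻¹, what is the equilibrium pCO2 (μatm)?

pCO2 = 1210 μatm

α₀ = 1 / (1 + K1/[H⁺] + K1K2/[H⁺]²) = 1 / (1 + 10^+1.56 + 10^-0.04)
   = 1 / (1 + 36.308 + 0.91201) = 1/38.220 = 0.02616
[CO2*] = α₀ × DIC = 0.02616 × 2.43 = 0.06358 mmol/kg
pCO2 = [CO2*]/KH = 6.358×10^-5 / 5.248×10^-2 = 1210 μatm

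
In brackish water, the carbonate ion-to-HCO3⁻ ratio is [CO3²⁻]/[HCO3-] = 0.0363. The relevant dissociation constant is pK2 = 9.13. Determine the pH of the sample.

From K2 = [H⁺][CO3²⁻]/[HCO3-]:  pH = pK2 + log₁₀([CO3²⁻]/[HCO3-])
log₁₀(0.0363) = -1.440
pH = 9.13 + (-1.440) = 7.69

pH = 7.69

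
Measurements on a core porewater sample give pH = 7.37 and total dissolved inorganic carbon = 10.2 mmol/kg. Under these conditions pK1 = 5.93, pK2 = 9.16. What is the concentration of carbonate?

[CO3²⁻] = 0.157 mmol/kg

α₂ = 1 / (1 + [H⁺]/K2 + [H⁺]²/(K1K2)) = 1 / (1 + 10^+1.79 + 10^+0.35)
   = 1 / (1 + 61.660 + 2.2387) = 1/64.898 = 0.01541
[CO3²⁻] = α₂ × DIC = 0.01541 × 10.2 = 0.157 mmol/kg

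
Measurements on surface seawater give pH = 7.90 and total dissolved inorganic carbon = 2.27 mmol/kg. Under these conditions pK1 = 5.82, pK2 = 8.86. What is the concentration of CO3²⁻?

α₂ = 1 / (1 + [H⁺]/K2 + [H⁺]²/(K1K2)) = 1 / (1 + 10^+0.96 + 10^-1.12)
   = 1 / (1 + 9.1201 + 0.075858) = 1/10.196 = 0.09808
[CO3²⁻] = α₂ × DIC = 0.09808 × 2.27 = 0.223 mmol/kg

[CO3²⁻] = 0.223 mmol/kg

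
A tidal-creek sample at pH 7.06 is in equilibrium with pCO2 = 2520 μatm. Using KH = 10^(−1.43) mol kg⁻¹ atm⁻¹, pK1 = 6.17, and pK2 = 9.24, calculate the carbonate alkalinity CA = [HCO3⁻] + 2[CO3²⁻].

CA = 0.736 mmol/kg

[CO2*] = KH · pCO2 = 10^(−1.43) × 2520×10^-6 = 9.363×10^-5 mol/kg
α₀ = 1/(1 + K1/[H⁺] + K1K2/[H⁺]²) = 1/(1 + 10^+0.89 + 10^-1.29) = 0.1135
DIC = [CO2*]/α₀ = 9.363×10^-5 / 0.1135 = 0.8252 mmol/kg
CA = (α₁ + 2α₂)·DIC = (0.8807 + 2×0.005819) × 0.8252 = 0.736 mmol/kg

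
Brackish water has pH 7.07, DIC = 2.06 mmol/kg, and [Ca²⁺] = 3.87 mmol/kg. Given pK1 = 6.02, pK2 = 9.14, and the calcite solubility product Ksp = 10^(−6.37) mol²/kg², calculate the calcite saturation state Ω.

Ω = 0.145

α₂ = 1 / (1 + [H⁺]/K2 + [H⁺]²/(K1K2)) = 1 / (1 + 10^+2.07 + 10^+1.02)
   = 1 / (1 + 117.49 + 10.471) = 1/128.96 = 0.007754
[CO3²⁻] = α₂ × DIC = 0.007754 × 2.06 = 0.01597 mmol/kg = 15.97 μmol/kg
Ksp = 10^(−6.37) = 4.266×10^-7
Ω = [Ca²⁺][CO3²⁻]/Ksp = (3.87×10^-3)(1.597×10^-5) / 4.266×10^-7 = 0.145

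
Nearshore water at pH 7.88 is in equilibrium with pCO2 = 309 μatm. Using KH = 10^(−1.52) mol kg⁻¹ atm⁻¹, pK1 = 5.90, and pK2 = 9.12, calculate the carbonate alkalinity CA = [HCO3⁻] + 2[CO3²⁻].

CA = 0.994 mmol/kg

[CO2*] = KH · pCO2 = 10^(−1.52) × 309×10^-6 = 9.332×10^-6 mol/kg
α₀ = 1/(1 + K1/[H⁺] + K1K2/[H⁺]²) = 1/(1 + 10^+1.98 + 10^+0.74) = 0.009804
DIC = [CO2*]/α₀ = 9.332×10^-6 / 0.009804 = 0.9518 mmol/kg
CA = (α₁ + 2α₂)·DIC = (0.9363 + 2×0.05388) × 0.9518 = 0.994 mmol/kg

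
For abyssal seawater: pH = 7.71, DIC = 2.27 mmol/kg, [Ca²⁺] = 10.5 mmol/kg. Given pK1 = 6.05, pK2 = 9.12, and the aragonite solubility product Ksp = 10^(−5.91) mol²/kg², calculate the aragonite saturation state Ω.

α₂ = 1 / (1 + [H⁺]/K2 + [H⁺]²/(K1K2)) = 1 / (1 + 10^+1.41 + 10^-0.25)
   = 1 / (1 + 25.704 + 0.56234) = 1/27.266 = 0.03668
[CO3²⁻] = α₂ × DIC = 0.03668 × 2.27 = 0.08325 mmol/kg
Ksp = 10^(−5.91) = 1.230×10^-6
Ω = [Ca²⁺][CO3²⁻]/Ksp = (10.5×10^-3)(8.325×10^-5) / 1.230×10^-6 = 0.711

Ω = 0.711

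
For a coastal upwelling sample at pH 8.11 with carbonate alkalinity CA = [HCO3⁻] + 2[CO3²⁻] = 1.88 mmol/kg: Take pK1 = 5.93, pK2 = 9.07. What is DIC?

CA = [HCO3⁻] + 2[CO3²⁻] = (α₁ + 2α₂)·DIC
At pH 8.11: [H⁺]/K1 = 10^-2.18 = 0.0066069, K2/[H⁺] = 10^-0.96 = 0.10965
α₁ = 1/(1 + 0.0066069 + 0.10965) = 1/1.1163 = 0.8959; α₂ = α₁·K2/[H⁺] = 0.09823
α₁ + 2α₂ = 1.0923
DIC = CA / (α₁ + 2α₂) = 1.88 / 1.0923 = 1.72 mmol/kg

DIC = 1.72 mmol/kg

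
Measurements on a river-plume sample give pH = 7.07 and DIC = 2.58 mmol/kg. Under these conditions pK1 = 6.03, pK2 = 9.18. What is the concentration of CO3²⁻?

α₂ = 1 / (1 + [H⁺]/K2 + [H⁺]²/(K1K2)) = 1 / (1 + 10^+2.11 + 10^+1.07)
   = 1 / (1 + 128.82 + 11.749) = 1/141.57 = 0.007063
[CO3²⁻] = α₂ × DIC = 0.007063 × 2.58 = 0.0182 mmol/kg = 18.2 μmol/kg

[CO3²⁻] = 18.2 μmol/kg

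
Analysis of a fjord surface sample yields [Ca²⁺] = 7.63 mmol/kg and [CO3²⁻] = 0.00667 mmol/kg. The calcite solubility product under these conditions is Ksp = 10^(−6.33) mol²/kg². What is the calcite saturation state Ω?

Ω = 0.109

Ksp = 10^(−6.33) = 4.677×10^-7
Ω = [Ca²⁺][CO3²⁻]/Ksp = (7.63×10^-3)(0.00667×10^-3) / 4.677×10^-7 = 0.109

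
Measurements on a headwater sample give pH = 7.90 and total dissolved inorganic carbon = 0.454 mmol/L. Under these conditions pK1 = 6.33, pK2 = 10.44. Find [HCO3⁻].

[HCO3⁻] = 0.441 mmol/L

α₁ = 1 / (1 + [H⁺]/K1 + K2/[H⁺]) = 1 / (1 + 10^-1.57 + 10^-2.54)
   = 1 / (1 + 0.026915 + 0.0028840) = 1/1.0298 = 0.9711
[HCO3⁻] = α₁ × DIC = 0.9711 × 0.454 = 0.441 mmol/L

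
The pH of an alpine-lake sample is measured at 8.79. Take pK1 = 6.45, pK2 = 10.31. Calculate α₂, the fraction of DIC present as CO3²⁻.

α₂ = 1 / (1 + [H⁺]/K2 + [H⁺]²/(K1K2)) = 1 / (1 + 10^+1.52 + 10^-0.82)
   = 1 / (1 + 33.113 + 0.15136) = 1/34.264 = 0.02918

α₂ = 0.0292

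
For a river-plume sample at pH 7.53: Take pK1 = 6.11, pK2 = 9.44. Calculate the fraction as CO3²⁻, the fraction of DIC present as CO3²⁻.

α₂ = 0.0117

α₂ = 1 / (1 + [H⁺]/K2 + [H⁺]²/(K1K2)) = 1 / (1 + 10^+1.91 + 10^+0.49)
   = 1 / (1 + 81.283 + 3.0903) = 1/85.373 = 0.01171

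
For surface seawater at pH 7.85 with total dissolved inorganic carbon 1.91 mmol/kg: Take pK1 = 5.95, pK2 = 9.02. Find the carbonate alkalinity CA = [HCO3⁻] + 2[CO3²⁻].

CA = 2.01 mmol/kg

CA = [HCO3⁻] + 2[CO3²⁻] = (α₁ + 2α₂)·DIC
At pH 7.85: [H⁺]/K1 = 10^-1.90 = 0.012589, K2/[H⁺] = 10^-1.17 = 0.067608
α₁ = 1/(1 + 0.012589 + 0.067608) = 1/1.0802 = 0.9258; α₂ = α₁·K2/[H⁺] = 0.06259
α₁ + 2α₂ = 1.0509
CA = 1.0509 × 1.91 = 2.01 mmol/kg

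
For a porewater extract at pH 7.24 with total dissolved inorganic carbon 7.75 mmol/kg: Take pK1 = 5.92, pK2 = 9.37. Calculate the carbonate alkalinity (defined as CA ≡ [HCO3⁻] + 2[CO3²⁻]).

CA = 7.45 mmol/kg

CA = [HCO3⁻] + 2[CO3²⁻] = (α₁ + 2α₂)·DIC
At pH 7.24: [H⁺]/K1 = 10^-1.32 = 0.047863, K2/[H⁺] = 10^-2.13 = 0.0074131
α₁ = 1/(1 + 0.047863 + 0.0074131) = 1/1.0553 = 0.9476; α₂ = α₁·K2/[H⁺] = 0.007025
α₁ + 2α₂ = 0.9617
CA = 0.9617 × 7.75 = 7.45 mmol/kg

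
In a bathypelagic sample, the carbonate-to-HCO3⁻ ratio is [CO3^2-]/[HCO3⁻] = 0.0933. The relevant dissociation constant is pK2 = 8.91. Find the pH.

From K2 = [H⁺][CO3^2-]/[HCO3⁻]:  pH = pK2 + log₁₀([CO3^2-]/[HCO3⁻])
log₁₀(0.0933) = -1.030
pH = 8.91 + (-1.030) = 7.88

pH = 7.88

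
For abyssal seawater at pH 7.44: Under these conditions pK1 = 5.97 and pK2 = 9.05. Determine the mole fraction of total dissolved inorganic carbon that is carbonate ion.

α₂ = 0.0232

α₂ = 1 / (1 + [H⁺]/K2 + [H⁺]²/(K1K2)) = 1 / (1 + 10^+1.61 + 10^+0.14)
   = 1 / (1 + 40.738 + 1.3804) = 1/43.118 = 0.02319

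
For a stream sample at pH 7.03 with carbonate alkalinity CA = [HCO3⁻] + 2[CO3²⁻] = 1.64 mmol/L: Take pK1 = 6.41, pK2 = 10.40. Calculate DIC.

DIC = 2.03 mmol/L

CA = [HCO3⁻] + 2[CO3²⁻] = (α₁ + 2α₂)·DIC
At pH 7.03: [H⁺]/K1 = 10^-0.62 = 0.23988, K2/[H⁺] = 10^-3.37 = 0.00042658
α₁ = 1/(1 + 0.23988 + 0.00042658) = 1/1.2403 = 0.8063; α₂ = α₁·K2/[H⁺] = 0.0003439
α₁ + 2α₂ = 0.8069
DIC = CA / (α₁ + 2α₂) = 1.64 / 0.8069 = 2.03 mmol/L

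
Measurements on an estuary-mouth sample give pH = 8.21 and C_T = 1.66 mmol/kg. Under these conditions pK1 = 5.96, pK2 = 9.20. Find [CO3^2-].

α₂ = 1 / (1 + [H⁺]/K2 + [H⁺]²/(K1K2)) = 1 / (1 + 10^+0.99 + 10^-1.26)
   = 1 / (1 + 9.7724 + 0.054954) = 1/10.827 = 0.09236
[CO3²⁻] = α₂ × DIC = 0.09236 × 1.66 = 0.153 mmol/kg

[CO3²⁻] = 0.153 mmol/kg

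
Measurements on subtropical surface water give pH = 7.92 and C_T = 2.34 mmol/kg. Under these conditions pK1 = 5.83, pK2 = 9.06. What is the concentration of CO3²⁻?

α₂ = 1 / (1 + [H⁺]/K2 + [H⁺]²/(K1K2)) = 1 / (1 + 10^+1.14 + 10^-0.95)
   = 1 / (1 + 13.804 + 0.11220) = 1/14.916 = 0.06704
[CO3²⁻] = α₂ × DIC = 0.06704 × 2.34 = 0.157 mmol/kg

[CO3²⁻] = 0.157 mmol/kg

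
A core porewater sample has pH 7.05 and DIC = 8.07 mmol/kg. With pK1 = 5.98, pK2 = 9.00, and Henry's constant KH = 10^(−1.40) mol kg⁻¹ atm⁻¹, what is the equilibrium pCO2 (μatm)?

pCO2 = 1.57×10^4 μatm

α₀ = 1 / (1 + K1/[H⁺] + K1K2/[H⁺]²) = 1 / (1 + 10^+1.07 + 10^-0.88)
   = 1 / (1 + 11.749 + 0.13183) = 1/12.881 = 0.07763
[CO2*] = α₀ × DIC = 0.07763 × 8.07 = 0.6265 mmol/kg
pCO2 = [CO2*]/KH = 6.265×10^-4 / 3.981×10^-2 = 1.57×10^4 μatm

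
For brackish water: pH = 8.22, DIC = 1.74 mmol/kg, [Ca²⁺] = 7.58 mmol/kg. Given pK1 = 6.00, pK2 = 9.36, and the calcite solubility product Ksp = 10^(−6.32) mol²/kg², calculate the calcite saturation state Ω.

Ω = 1.85

α₂ = 1 / (1 + [H⁺]/K2 + [H⁺]²/(K1K2)) = 1 / (1 + 10^+1.14 + 10^-1.08)
   = 1 / (1 + 13.804 + 0.083176) = 1/14.887 = 0.06717
[CO3²⁻] = α₂ × DIC = 0.06717 × 1.74 = 0.1169 mmol/kg
Ksp = 10^(−6.32) = 4.786×10^-7
Ω = [Ca²⁺][CO3²⁻]/Ksp = (7.58×10^-3)(1.169×10^-4) / 4.786×10^-7 = 1.85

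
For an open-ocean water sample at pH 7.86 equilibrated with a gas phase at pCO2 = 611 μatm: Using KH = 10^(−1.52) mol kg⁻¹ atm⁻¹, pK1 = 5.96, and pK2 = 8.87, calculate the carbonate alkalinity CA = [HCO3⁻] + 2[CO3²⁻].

CA = 1.75 mmol/kg

[CO2*] = KH · pCO2 = 10^(−1.52) × 611×10^-6 = 1.845×10^-5 mol/kg
α₀ = 1/(1 + K1/[H⁺] + K1K2/[H⁺]²) = 1/(1 + 10^+1.90 + 10^+0.89) = 0.01134
DIC = [CO2*]/α₀ = 1.845×10^-5 / 0.01134 = 1.627 mmol/kg
CA = (α₁ + 2α₂)·DIC = (0.9006 + 2×0.08801) × 1.627 = 1.75 mmol/kg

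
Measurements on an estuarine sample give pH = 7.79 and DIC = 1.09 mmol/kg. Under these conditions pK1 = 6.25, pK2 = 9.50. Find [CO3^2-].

[CO3²⁻] = 0.0203 mmol/kg

α₂ = 1 / (1 + [H⁺]/K2 + [H⁺]²/(K1K2)) = 1 / (1 + 10^+1.71 + 10^+0.17)
   = 1 / (1 + 51.286 + 1.4791) = 1/53.765 = 0.01860
[CO3²⁻] = α₂ × DIC = 0.01860 × 1.09 = 0.0203 mmol/kg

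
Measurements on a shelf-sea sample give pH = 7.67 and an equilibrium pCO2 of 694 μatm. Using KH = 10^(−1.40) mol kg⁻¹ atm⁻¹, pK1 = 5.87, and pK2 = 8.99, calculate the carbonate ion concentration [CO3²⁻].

[CO2*] = KH · pCO2 = 10^(−1.40) × 694×10^-6 = 2.763×10^-5 mol/kg
α₀ = 1/(1 + K1/[H⁺] + K1K2/[H⁺]²) = 1/(1 + 10^+1.80 + 10^+0.48) = 0.01490
DIC = [CO2*]/α₀ = 2.763×10^-5 / 0.01490 = 1.854 mmol/kg
[CO3²⁻] = α₂·DIC; α₂ = 0.04500, so [CO3²⁻] = 0.04500 × 1.854 = 0.0834 mmol/kg

[CO3²⁻] = 0.0834 mmol/kg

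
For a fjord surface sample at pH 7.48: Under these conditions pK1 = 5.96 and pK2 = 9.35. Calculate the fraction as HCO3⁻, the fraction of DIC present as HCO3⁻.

α₁ = 1 / (1 + [H⁺]/K1 + K2/[H⁺]) = 1 / (1 + 10^-1.52 + 10^-1.87)
   = 1 / (1 + 0.030200 + 0.013490) = 1/1.0437 = 0.9581

α₁ = 0.958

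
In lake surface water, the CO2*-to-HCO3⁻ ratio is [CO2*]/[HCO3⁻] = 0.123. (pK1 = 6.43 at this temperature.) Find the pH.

pH = 7.34

From K1 = [H⁺][HCO3⁻]/[CO2*]:  pH = pK1 − log₁₀([CO2*]/[HCO3⁻])
log₁₀(0.123) = -0.910
pH = 6.43 − (-0.910) = 7.34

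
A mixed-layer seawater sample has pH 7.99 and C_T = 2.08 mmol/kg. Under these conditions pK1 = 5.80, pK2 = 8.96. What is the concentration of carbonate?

α₂ = 1 / (1 + [H⁺]/K2 + [H⁺]²/(K1K2)) = 1 / (1 + 10^+0.97 + 10^-1.22)
   = 1 / (1 + 9.3325 + 0.060256) = 1/10.393 = 0.09622
[CO3²⁻] = α₂ × DIC = 0.09622 × 2.08 = 0.200 mmol/kg

[CO3²⁻] = 0.200 mmol/kg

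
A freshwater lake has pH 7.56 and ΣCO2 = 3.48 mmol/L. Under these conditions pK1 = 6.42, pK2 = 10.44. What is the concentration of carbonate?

α₂ = 1 / (1 + [H⁺]/K2 + [H⁺]²/(K1K2)) = 1 / (1 + 10^+2.88 + 10^+1.74)
   = 1 / (1 + 758.58 + 54.954) = 1/814.53 = 0.001228
[CO3²⁻] = α₂ × DIC = 0.001228 × 3.48 = 0.00427 mmol/L = 4.27 μmol/L

[CO3²⁻] = 4.27 μmol/L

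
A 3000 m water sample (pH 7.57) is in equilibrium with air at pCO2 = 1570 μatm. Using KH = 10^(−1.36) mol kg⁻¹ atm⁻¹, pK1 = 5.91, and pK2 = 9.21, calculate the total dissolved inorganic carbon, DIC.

[CO2*] = KH · pCO2 = 10^(−1.36) × 1570×10^-6 = 6.853×10^-5 mol/kg
α₀ = 1/(1 + K1/[H⁺] + K1K2/[H⁺]²) = 1/(1 + 10^+1.66 + 10^+0.02) = 0.02094
DIC = [CO2*]/α₀ = 6.853×10^-5 / 0.02094 = 3.27 mmol/kg

DIC = 3.27 mmol/kg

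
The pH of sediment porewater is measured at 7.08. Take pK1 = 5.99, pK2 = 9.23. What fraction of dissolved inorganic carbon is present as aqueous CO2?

α₀ = 0.0747

α₀ = 1 / (1 + K1/[H⁺] + K1K2/[H⁺]²) = 1 / (1 + 10^+1.09 + 10^-1.06)
   = 1 / (1 + 12.303 + 0.087096) = 1/13.390 = 0.07468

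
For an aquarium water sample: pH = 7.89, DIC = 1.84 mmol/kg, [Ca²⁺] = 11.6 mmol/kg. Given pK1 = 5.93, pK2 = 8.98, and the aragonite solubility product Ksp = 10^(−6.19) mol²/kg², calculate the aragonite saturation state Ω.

Ω = 2.46

α₂ = 1 / (1 + [H⁺]/K2 + [H⁺]²/(K1K2)) = 1 / (1 + 10^+1.09 + 10^-0.87)
   = 1 / (1 + 12.303 + 0.13490) = 1/13.438 = 0.07442
[CO3²⁻] = α₂ × DIC = 0.07442 × 1.84 = 0.1369 mmol/kg
Ksp = 10^(−6.19) = 6.457×10^-7
Ω = [Ca²⁺][CO3²⁻]/Ksp = (11.6×10^-3)(1.369×10^-4) / 6.457×10^-7 = 2.46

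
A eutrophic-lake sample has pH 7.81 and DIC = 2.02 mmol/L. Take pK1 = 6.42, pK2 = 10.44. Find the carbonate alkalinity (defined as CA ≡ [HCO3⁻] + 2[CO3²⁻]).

CA = [HCO3⁻] + 2[CO3²⁻] = (α₁ + 2α₂)·DIC
At pH 7.81: [H⁺]/K1 = 10^-1.39 = 0.040738, K2/[H⁺] = 10^-2.63 = 0.0023442
α₁ = 1/(1 + 0.040738 + 0.0023442) = 1/1.0431 = 0.9587; α₂ = α₁·K2/[H⁺] = 0.002247
α₁ + 2α₂ = 0.9632
CA = 0.9632 × 2.02 = 1.95 mmol/L

CA = 1.95 mmol/L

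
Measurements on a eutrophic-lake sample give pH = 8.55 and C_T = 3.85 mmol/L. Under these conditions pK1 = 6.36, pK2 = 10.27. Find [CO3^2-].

[CO3²⁻] = 0.0715 mmol/L

α₂ = 1 / (1 + [H⁺]/K2 + [H⁺]²/(K1K2)) = 1 / (1 + 10^+1.72 + 10^-0.47)
   = 1 / (1 + 52.481 + 0.33884) = 1/53.820 = 0.01858
[CO3²⁻] = α₂ × DIC = 0.01858 × 3.85 = 0.0715 mmol/L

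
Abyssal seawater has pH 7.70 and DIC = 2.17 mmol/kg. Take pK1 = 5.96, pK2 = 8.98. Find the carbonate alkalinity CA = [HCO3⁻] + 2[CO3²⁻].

CA = 2.24 mmol/kg

CA = [HCO3⁻] + 2[CO3²⁻] = (α₁ + 2α₂)·DIC
At pH 7.70: [H⁺]/K1 = 10^-1.74 = 0.018197, K2/[H⁺] = 10^-1.28 = 0.052481
α₁ = 1/(1 + 0.018197 + 0.052481) = 1/1.0707 = 0.9340; α₂ = α₁·K2/[H⁺] = 0.04902
α₁ + 2α₂ = 1.0320
CA = 1.0320 × 2.17 = 2.24 mmol/kg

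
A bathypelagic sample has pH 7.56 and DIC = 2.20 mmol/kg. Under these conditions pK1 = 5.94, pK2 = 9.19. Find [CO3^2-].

[CO3²⁻] = 0.0492 mmol/kg

α₂ = 1 / (1 + [H⁺]/K2 + [H⁺]²/(K1K2)) = 1 / (1 + 10^+1.63 + 10^+0.01)
   = 1 / (1 + 42.658 + 1.0233) = 1/44.681 = 0.02238
[CO3²⁻] = α₂ × DIC = 0.02238 × 2.20 = 0.0492 mmol/kg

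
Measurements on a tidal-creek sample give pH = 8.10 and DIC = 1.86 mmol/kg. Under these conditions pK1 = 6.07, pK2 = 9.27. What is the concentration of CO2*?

[CO2*] = 16.1 μmol/kg

α₀ = 1 / (1 + K1/[H⁺] + K1K2/[H⁺]²) = 1 / (1 + 10^+2.03 + 10^+0.86)
   = 1 / (1 + 107.15 + 7.2444) = 1/115.40 = 0.008666
[CO2*] = α₀ × DIC = 0.008666 × 1.86 = 0.0161 mmol/kg = 16.1 μmol/kg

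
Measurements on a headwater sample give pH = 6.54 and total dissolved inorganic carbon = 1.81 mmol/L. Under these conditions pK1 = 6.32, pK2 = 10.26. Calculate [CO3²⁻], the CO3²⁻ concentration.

[CO3²⁻] = 0.215 μmol/L

α₂ = 1 / (1 + [H⁺]/K2 + [H⁺]²/(K1K2)) = 1 / (1 + 10^+3.72 + 10^+3.50)
   = 1 / (1 + 5248.1 + 3162.3) = 1/8411.4 = 0.0001189
[CO3²⁻] = α₂ × DIC = 0.0001189 × 1.81 = 0.000215 mmol/L = 0.215 μmol/L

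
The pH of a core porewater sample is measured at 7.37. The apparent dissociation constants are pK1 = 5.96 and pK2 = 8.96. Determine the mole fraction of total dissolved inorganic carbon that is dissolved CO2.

α₀ = 1 / (1 + K1/[H⁺] + K1K2/[H⁺]²) = 1 / (1 + 10^+1.41 + 10^-0.18)
   = 1 / (1 + 25.704 + 0.66069) = 1/27.365 = 0.03654

α₀ = 0.0365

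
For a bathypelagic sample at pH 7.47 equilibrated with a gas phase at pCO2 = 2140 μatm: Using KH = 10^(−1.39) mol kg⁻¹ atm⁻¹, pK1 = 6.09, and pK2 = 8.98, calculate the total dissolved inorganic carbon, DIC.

DIC = 2.24 mmol/kg

[CO2*] = KH · pCO2 = 10^(−1.39) × 2140×10^-6 = 8.718×10^-5 mol/kg
α₀ = 1/(1 + K1/[H⁺] + K1K2/[H⁺]²) = 1/(1 + 10^+1.38 + 10^-0.13) = 0.03887
DIC = [CO2*]/α₀ = 8.718×10^-5 / 0.03887 = 2.24 mmol/kg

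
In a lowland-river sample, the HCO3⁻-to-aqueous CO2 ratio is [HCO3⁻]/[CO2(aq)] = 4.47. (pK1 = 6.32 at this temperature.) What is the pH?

pH = 6.97

From K1 = [H⁺][HCO3⁻]/[CO2(aq)]:  pH = pK1 + log₁₀([HCO3⁻]/[CO2(aq)])
log₁₀(4.47) = +0.650
pH = 6.32 + (+0.650) = 6.97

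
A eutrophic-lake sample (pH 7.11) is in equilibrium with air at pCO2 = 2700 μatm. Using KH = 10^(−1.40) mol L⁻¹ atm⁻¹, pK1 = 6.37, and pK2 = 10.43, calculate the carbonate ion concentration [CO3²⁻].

[CO2*] = KH · pCO2 = 10^(−1.40) × 2700×10^-6 = 1.075×10^-4 mol/L
α₀ = 1/(1 + K1/[H⁺] + K1K2/[H⁺]²) = 1/(1 + 10^+0.74 + 10^-2.58) = 0.1539
DIC = [CO2*]/α₀ = 1.075×10^-4 / 0.1539 = 0.6985 mmol/L
[CO3²⁻] = α₂·DIC; α₂ = 0.0004048, so [CO3²⁻] = 0.0004048 × 0.6985 = 0.000283 mmol/L = 0.283 μmol/L

[CO3²⁻] = 0.283 μmol/L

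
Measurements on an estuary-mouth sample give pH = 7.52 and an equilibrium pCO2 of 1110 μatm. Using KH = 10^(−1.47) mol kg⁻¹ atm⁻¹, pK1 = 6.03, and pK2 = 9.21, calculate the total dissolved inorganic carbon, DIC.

[CO2*] = KH · pCO2 = 10^(−1.47) × 1110×10^-6 = 3.761×10^-5 mol/kg
α₀ = 1/(1 + K1/[H⁺] + K1K2/[H⁺]²) = 1/(1 + 10^+1.49 + 10^-0.20) = 0.03074
DIC = [CO2*]/α₀ = 3.761×10^-5 / 0.03074 = 1.22 mmol/kg

DIC = 1.22 mmol/kg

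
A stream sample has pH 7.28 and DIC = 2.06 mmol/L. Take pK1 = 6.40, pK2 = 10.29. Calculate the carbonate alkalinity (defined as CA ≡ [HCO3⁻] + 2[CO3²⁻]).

CA = [HCO3⁻] + 2[CO3²⁻] = (α₁ + 2α₂)·DIC
At pH 7.28: [H⁺]/K1 = 10^-0.88 = 0.13183, K2/[H⁺] = 10^-3.01 = 0.00097724
α₁ = 1/(1 + 0.13183 + 0.00097724) = 1/1.1328 = 0.8828; α₂ = α₁·K2/[H⁺] = 0.0008627
α₁ + 2α₂ = 0.8845
CA = 0.8845 × 2.06 = 1.82 mmol/L

CA = 1.82 mmol/L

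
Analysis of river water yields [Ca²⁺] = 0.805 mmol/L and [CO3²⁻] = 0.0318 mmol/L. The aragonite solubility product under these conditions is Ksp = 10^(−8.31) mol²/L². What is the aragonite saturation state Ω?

Ω = 5.23

Ksp = 10^(−8.31) = 4.898×10^-9
Ω = [Ca²⁺][CO3²⁻]/Ksp = (0.805×10^-3)(0.0318×10^-3) / 4.898×10^-9 = 5.23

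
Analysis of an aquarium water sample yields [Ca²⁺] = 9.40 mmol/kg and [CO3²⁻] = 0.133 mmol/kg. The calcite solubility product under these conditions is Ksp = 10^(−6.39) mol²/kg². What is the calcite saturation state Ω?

Ω = 3.07

Ksp = 10^(−6.39) = 4.074×10^-7
Ω = [Ca²⁺][CO3²⁻]/Ksp = (9.40×10^-3)(0.133×10^-3) / 4.074×10^-7 = 3.07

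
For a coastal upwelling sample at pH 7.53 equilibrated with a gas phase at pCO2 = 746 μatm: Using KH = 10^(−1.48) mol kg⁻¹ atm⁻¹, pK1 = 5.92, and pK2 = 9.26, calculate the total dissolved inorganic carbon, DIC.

DIC = 1.05 mmol/kg

[CO2*] = KH · pCO2 = 10^(−1.48) × 746×10^-6 = 2.470×10^-5 mol/kg
α₀ = 1/(1 + K1/[H⁺] + K1K2/[H⁺]²) = 1/(1 + 10^+1.61 + 10^-0.12) = 0.02353
DIC = [CO2*]/α₀ = 2.470×10^-5 / 0.02353 = 1.05 mmol/kg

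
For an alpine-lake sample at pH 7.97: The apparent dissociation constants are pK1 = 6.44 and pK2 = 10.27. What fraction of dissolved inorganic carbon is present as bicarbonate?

α₁ = 1 / (1 + [H⁺]/K1 + K2/[H⁺]) = 1 / (1 + 10^-1.53 + 10^-2.30)
   = 1 / (1 + 0.029512 + 0.0050119) = 1/1.0345 = 0.9666

α₁ = 0.967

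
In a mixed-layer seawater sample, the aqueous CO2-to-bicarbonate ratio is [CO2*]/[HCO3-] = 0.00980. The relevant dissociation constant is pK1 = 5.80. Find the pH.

pH = 7.81

From K1 = [H⁺][HCO3-]/[CO2*]:  pH = pK1 − log₁₀([CO2*]/[HCO3-])
log₁₀(0.00980) = -2.009
pH = 5.80 − (-2.009) = 7.81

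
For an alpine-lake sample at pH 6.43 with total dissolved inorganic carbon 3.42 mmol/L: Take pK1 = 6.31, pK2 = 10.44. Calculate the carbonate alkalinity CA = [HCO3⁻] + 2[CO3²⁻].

CA = 1.95 mmol/L

CA = [HCO3⁻] + 2[CO3²⁻] = (α₁ + 2α₂)·DIC
At pH 6.43: [H⁺]/K1 = 10^-0.12 = 0.75858, K2/[H⁺] = 10^-4.01 = 9.7724×10^-5
α₁ = 1/(1 + 0.75858 + 9.7724×10^-5) = 1/1.7587 = 0.5686; α₂ = α₁·K2/[H⁺] = 5.557×10^-5
α₁ + 2α₂ = 0.5687
CA = 0.5687 × 3.42 = 1.95 mmol/L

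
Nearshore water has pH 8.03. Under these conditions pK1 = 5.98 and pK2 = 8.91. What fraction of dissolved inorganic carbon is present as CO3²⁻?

α₂ = 1 / (1 + [H⁺]/K2 + [H⁺]²/(K1K2)) = 1 / (1 + 10^+0.88 + 10^-1.17)
   = 1 / (1 + 7.5858 + 0.067608) = 1/8.6534 = 0.1156

α₂ = 0.116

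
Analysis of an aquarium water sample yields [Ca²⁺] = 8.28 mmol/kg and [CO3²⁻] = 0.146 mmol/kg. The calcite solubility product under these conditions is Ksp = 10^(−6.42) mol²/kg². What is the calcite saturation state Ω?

Ksp = 10^(−6.42) = 3.802×10^-7
Ω = [Ca²⁺][CO3²⁻]/Ksp = (8.28×10^-3)(0.146×10^-3) / 3.802×10^-7 = 3.18

Ω = 3.18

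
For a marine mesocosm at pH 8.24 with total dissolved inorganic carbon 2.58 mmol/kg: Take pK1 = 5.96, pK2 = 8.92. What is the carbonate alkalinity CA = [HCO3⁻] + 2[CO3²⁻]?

CA = [HCO3⁻] + 2[CO3²⁻] = (α₁ + 2α₂)·DIC
At pH 8.24: [H⁺]/K1 = 10^-2.28 = 0.0052481, K2/[H⁺] = 10^-0.68 = 0.20893
α₁ = 1/(1 + 0.0052481 + 0.20893) = 1/1.2142 = 0.8236; α₂ = α₁·K2/[H⁺] = 0.1721
α₁ + 2α₂ = 1.1678
CA = 1.1678 × 2.58 = 3.01 mmol/kg

CA = 3.01 mmol/kg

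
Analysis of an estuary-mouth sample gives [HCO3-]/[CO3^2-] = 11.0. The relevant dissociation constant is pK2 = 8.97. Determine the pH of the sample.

pH = 7.93

From K2 = [H⁺][CO3^2-]/[HCO3-]:  pH = pK2 − log₁₀([HCO3-]/[CO3^2-])
log₁₀(11.0) = +1.041
pH = 8.97 − (+1.041) = 7.93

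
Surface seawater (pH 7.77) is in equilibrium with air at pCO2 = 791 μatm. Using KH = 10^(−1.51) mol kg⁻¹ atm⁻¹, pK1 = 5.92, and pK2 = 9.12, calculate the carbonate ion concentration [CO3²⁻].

[CO3²⁻] = 0.0773 mmol/kg

[CO2*] = KH · pCO2 = 10^(−1.51) × 791×10^-6 = 2.444×10^-5 mol/kg
α₀ = 1/(1 + K1/[H⁺] + K1K2/[H⁺]²) = 1/(1 + 10^+1.85 + 10^+0.50) = 0.01334
DIC = [CO2*]/α₀ = 2.444×10^-5 / 0.01334 = 1.832 mmol/kg
[CO3²⁻] = α₂·DIC; α₂ = 0.04219, so [CO3²⁻] = 0.04219 × 1.832 = 0.0773 mmol/kg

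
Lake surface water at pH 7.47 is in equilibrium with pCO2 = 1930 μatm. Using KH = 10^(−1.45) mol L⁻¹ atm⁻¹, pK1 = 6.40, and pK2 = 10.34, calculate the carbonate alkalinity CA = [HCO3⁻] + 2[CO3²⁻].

CA = 0.807 mmol/L

[CO2*] = KH · pCO2 = 10^(−1.45) × 1930×10^-6 = 6.848×10^-5 mol/L
α₀ = 1/(1 + K1/[H⁺] + K1K2/[H⁺]²) = 1/(1 + 10^+1.07 + 10^-1.80) = 0.07834
DIC = [CO2*]/α₀ = 6.848×10^-5 / 0.07834 = 0.8741 mmol/L
CA = (α₁ + 2α₂)·DIC = (0.9204 + 2×0.001242) × 0.8741 = 0.807 mmol/L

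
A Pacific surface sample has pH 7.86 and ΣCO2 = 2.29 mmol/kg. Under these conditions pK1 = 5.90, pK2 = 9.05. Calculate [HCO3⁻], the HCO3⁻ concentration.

[HCO3⁻] = 2.13 mmol/kg

α₁ = 1 / (1 + [H⁺]/K1 + K2/[H⁺]) = 1 / (1 + 10^-1.96 + 10^-1.19)
   = 1 / (1 + 0.010965 + 0.064565) = 1/1.0755 = 0.9298
[HCO3⁻] = α₁ × DIC = 0.9298 × 2.29 = 2.13 mmol/kg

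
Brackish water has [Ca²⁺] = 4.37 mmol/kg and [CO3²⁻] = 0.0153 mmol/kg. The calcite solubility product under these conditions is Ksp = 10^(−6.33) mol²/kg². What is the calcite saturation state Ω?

Ω = 0.143

Ksp = 10^(−6.33) = 4.677×10^-7
Ω = [Ca²⁺][CO3²⁻]/Ksp = (4.37×10^-3)(0.0153×10^-3) / 4.677×10^-7 = 0.143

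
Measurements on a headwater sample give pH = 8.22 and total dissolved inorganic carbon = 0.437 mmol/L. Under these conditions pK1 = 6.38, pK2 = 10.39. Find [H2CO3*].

[CO2*] = 6.19 μmol/L

α₀ = 1 / (1 + K1/[H⁺] + K1K2/[H⁺]²) = 1 / (1 + 10^+1.84 + 10^-0.33)
   = 1 / (1 + 69.183 + 0.46774) = 1/70.651 = 0.01415
[CO2*] = α₀ × DIC = 0.01415 × 0.437 = 0.00619 mmol/L = 6.19 μmol/L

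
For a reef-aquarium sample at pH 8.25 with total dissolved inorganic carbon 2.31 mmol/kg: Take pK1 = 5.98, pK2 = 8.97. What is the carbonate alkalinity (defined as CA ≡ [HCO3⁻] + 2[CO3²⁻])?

CA = 2.67 mmol/kg

CA = [HCO3⁻] + 2[CO3²⁻] = (α₁ + 2α₂)·DIC
At pH 8.25: [H⁺]/K1 = 10^-2.27 = 0.0053703, K2/[H⁺] = 10^-0.72 = 0.19055
α₁ = 1/(1 + 0.0053703 + 0.19055) = 1/1.1959 = 0.8362; α₂ = α₁·K2/[H⁺] = 0.1593
α₁ + 2α₂ = 1.1548
CA = 1.1548 × 2.31 = 2.67 mmol/kg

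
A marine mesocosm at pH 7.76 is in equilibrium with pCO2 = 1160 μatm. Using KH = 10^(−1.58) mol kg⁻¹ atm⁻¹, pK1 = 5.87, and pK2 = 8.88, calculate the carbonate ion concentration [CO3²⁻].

[CO2*] = KH · pCO2 = 10^(−1.58) × 1160×10^-6 = 3.051×10^-5 mol/kg
α₀ = 1/(1 + K1/[H⁺] + K1K2/[H⁺]²) = 1/(1 + 10^+1.89 + 10^+0.77) = 0.01183
DIC = [CO2*]/α₀ = 3.051×10^-5 / 0.01183 = 2.579 mmol/kg
[CO3²⁻] = α₂·DIC; α₂ = 0.06967, so [CO3²⁻] = 0.06967 × 2.579 = 0.180 mmol/kg

[CO3²⁻] = 0.180 mmol/kg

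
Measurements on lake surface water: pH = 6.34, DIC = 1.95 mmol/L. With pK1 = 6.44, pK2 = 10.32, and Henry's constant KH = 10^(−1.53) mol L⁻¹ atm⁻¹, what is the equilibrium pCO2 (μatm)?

pCO2 = 3.68×10^4 μatm

α₀ = 1 / (1 + K1/[H⁺] + K1K2/[H⁺]²) = 1 / (1 + 10^-0.10 + 10^-4.08)
   = 1 / (1 + 0.79433 + 8.3176×10^-5) = 1/1.7944 = 0.5573
[CO2*] = α₀ × DIC = 0.5573 × 1.95 = 1.087 mmol/L
pCO2 = [CO2*]/KH = 1.087×10^-3 / 2.951×10^-2 = 3.68×10^4 μatm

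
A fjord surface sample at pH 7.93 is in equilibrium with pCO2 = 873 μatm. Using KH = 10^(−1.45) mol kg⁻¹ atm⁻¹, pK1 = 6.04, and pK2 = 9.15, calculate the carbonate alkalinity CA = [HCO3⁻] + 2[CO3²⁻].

[CO2*] = KH · pCO2 = 10^(−1.45) × 873×10^-6 = 3.098×10^-5 mol/kg
α₀ = 1/(1 + K1/[H⁺] + K1K2/[H⁺]²) = 1/(1 + 10^+1.89 + 10^+0.67) = 0.01200
DIC = [CO2*]/α₀ = 3.098×10^-5 / 0.01200 = 2.580 mmol/kg
CA = (α₁ + 2α₂)·DIC = (0.9318 + 2×0.05615) × 2.580 = 2.69 mmol/kg

CA = 2.69 mmol/kg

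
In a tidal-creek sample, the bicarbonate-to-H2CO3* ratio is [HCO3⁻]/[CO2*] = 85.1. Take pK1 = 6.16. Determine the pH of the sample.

pH = 8.09

From K1 = [H⁺][HCO3⁻]/[CO2*]:  pH = pK1 + log₁₀([HCO3⁻]/[CO2*])
log₁₀(85.1) = +1.930
pH = 6.16 + (+1.930) = 8.09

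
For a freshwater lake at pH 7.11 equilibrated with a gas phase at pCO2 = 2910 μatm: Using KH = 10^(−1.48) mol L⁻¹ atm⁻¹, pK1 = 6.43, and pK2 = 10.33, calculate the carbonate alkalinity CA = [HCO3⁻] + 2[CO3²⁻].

CA = 0.462 mmol/L

[CO2*] = KH · pCO2 = 10^(−1.48) × 2910×10^-6 = 9.636×10^-5 mol/L
α₀ = 1/(1 + K1/[H⁺] + K1K2/[H⁺]²) = 1/(1 + 10^+0.68 + 10^-2.54) = 0.1727
DIC = [CO2*]/α₀ = 9.636×10^-5 / 0.1727 = 0.5578 mmol/L
CA = (α₁ + 2α₂)·DIC = (0.8268 + 2×0.0004982) × 0.5578 = 0.462 mmol/L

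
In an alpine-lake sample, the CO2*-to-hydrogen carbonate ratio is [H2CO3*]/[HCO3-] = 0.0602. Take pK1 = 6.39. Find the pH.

pH = 7.61

From K1 = [H⁺][HCO3-]/[H2CO3*]:  pH = pK1 − log₁₀([H2CO3*]/[HCO3-])
log₁₀(0.0602) = -1.220
pH = 6.39 − (-1.220) = 7.61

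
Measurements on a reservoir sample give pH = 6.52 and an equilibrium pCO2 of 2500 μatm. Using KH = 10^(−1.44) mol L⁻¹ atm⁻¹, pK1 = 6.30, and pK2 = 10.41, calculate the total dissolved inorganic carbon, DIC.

[CO2*] = KH · pCO2 = 10^(−1.44) × 2500×10^-6 = 9.077×10^-5 mol/L
α₀ = 1/(1 + K1/[H⁺] + K1K2/[H⁺]²) = 1/(1 + 10^+0.22 + 10^-3.67) = 0.3760
DIC = [CO2*]/α₀ = 9.077×10^-5 / 0.3760 = 0.241 mmol/L

DIC = 0.241 mmol/L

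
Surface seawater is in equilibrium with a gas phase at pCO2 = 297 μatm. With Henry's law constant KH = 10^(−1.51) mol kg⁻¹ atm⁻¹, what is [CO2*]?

[CO2*] = 9.18 μmol/kg

KH = 10^(−1.51) = 3.090×10^-2 mol kg⁻¹ atm⁻¹
[CO2*] = KH · pCO2 = 3.090×10^-2 × 297×10^-6 atm = 9.18×10^-6 mol/kg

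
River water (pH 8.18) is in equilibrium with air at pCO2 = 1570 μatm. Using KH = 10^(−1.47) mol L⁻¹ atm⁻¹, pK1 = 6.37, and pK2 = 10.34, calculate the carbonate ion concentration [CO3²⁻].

[CO3²⁻] = 0.0238 mmol/L

[CO2*] = KH · pCO2 = 10^(−1.47) × 1570×10^-6 = 5.320×10^-5 mol/L
α₀ = 1/(1 + K1/[H⁺] + K1K2/[H⁺]²) = 1/(1 + 10^+1.81 + 10^-0.35) = 0.01515
DIC = [CO2*]/α₀ = 5.320×10^-5 / 0.01515 = 3.512 mmol/L
[CO3²⁻] = α₂·DIC; α₂ = 0.006767, so [CO3²⁻] = 0.006767 × 3.512 = 0.0238 mmol/L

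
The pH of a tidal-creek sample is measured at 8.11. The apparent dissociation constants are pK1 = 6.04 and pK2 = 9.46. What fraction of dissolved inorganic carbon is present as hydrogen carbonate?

α₁ = 1 / (1 + [H⁺]/K1 + K2/[H⁺]) = 1 / (1 + 10^-2.07 + 10^-1.35)
   = 1 / (1 + 0.0085114 + 0.044668) = 1/1.0532 = 0.9495

α₁ = 0.950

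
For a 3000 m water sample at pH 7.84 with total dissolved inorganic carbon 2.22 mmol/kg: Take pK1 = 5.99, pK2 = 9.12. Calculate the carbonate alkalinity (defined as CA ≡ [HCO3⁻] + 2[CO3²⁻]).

CA = [HCO3⁻] + 2[CO3²⁻] = (α₁ + 2α₂)·DIC
At pH 7.84: [H⁺]/K1 = 10^-1.85 = 0.014125, K2/[H⁺] = 10^-1.28 = 0.052481
α₁ = 1/(1 + 0.014125 + 0.052481) = 1/1.0666 = 0.9376; α₂ = α₁·K2/[H⁺] = 0.04920
α₁ + 2α₂ = 1.0360
CA = 1.0360 × 2.22 = 2.30 mmol/kg

CA = 2.30 mmol/kg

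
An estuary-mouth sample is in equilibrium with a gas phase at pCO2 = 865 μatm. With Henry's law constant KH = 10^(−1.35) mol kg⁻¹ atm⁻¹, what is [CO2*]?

KH = 10^(−1.35) = 4.467×10^-2 mol kg⁻¹ atm⁻¹
[CO2*] = KH · pCO2 = 4.467×10^-2 × 865×10^-6 atm = 3.86×10^-5 mol/kg

[CO2*] = 38.6 μmol/kg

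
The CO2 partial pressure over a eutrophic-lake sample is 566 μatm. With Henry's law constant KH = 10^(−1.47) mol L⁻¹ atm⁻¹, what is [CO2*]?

KH = 10^(−1.47) = 3.388×10^-2 mol L⁻¹ atm⁻¹
[CO2*] = KH · pCO2 = 3.388×10^-2 × 566×10^-6 atm = 1.92×10^-5 mol/L

[CO2*] = 19.2 μmol/L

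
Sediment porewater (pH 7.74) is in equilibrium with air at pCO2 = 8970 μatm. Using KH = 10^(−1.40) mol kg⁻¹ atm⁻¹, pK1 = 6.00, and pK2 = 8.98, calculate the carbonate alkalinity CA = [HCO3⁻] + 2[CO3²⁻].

CA = 21.9 mmol/kg

[CO2*] = KH · pCO2 = 10^(−1.40) × 8970×10^-6 = 3.571×10^-4 mol/kg
α₀ = 1/(1 + K1/[H⁺] + K1K2/[H⁺]²) = 1/(1 + 10^+1.74 + 10^+0.50) = 0.01692
DIC = [CO2*]/α₀ = 3.571×10^-4 / 0.01692 = 21.11 mmol/kg
CA = (α₁ + 2α₂)·DIC = (0.9296 + 2×0.05349) × 21.11 = 21.9 mmol/kg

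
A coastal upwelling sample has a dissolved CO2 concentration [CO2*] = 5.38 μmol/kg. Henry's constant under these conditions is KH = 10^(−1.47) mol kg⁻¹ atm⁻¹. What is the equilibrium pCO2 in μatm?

pCO2 = 159 μatm

KH = 10^(−1.47) = 3.388×10^-2 mol kg⁻¹ atm⁻¹
pCO2 = [CO2*]/KH = 5.38×10^-6 / 3.388×10^-2 = 1.59×10^-4 atm = 159 μatm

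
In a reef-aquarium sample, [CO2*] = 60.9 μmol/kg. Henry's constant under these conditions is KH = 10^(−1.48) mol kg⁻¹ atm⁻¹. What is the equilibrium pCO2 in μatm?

pCO2 = 1840 μatm

KH = 10^(−1.48) = 3.311×10^-2 mol kg⁻¹ atm⁻¹
pCO2 = [CO2*]/KH = 60.9×10^-6 / 3.311×10^-2 = 1.84×10^-3 atm = 1840 μatm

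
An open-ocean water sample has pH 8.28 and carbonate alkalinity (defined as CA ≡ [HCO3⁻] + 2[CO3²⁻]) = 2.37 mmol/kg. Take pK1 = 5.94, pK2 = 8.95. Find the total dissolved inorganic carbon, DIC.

CA = [HCO3⁻] + 2[CO3²⁻] = (α₁ + 2α₂)·DIC
At pH 8.28: [H⁺]/K1 = 10^-2.34 = 0.0045709, K2/[H⁺] = 10^-0.67 = 0.21380
α₁ = 1/(1 + 0.0045709 + 0.21380) = 1/1.2184 = 0.8208; α₂ = α₁·K2/[H⁺] = 0.1755
α₁ + 2α₂ = 1.1717
DIC = CA / (α₁ + 2α₂) = 2.37 / 1.1717 = 2.02 mmol/kg

DIC = 2.02 mmol/kg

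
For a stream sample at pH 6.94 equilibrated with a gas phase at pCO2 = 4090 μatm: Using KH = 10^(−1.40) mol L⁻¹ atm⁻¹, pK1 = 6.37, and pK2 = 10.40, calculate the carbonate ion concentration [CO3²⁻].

[CO3²⁻] = 0.210 μmol/L

[CO2*] = KH · pCO2 = 10^(−1.40) × 4090×10^-6 = 1.628×10^-4 mol/L
α₀ = 1/(1 + K1/[H⁺] + K1K2/[H⁺]²) = 1/(1 + 10^+0.57 + 10^-2.89) = 0.2120
DIC = [CO2*]/α₀ = 1.628×10^-4 / 0.2120 = 0.7680 mmol/L
[CO3²⁻] = α₂·DIC; α₂ = 0.0002731, so [CO3²⁻] = 0.0002731 × 0.7680 = 0.000210 mmol/L = 0.210 μmol/L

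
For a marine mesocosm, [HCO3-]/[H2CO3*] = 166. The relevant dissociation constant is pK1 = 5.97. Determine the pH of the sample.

From K1 = [H⁺][HCO3-]/[H2CO3*]:  pH = pK1 + log₁₀([HCO3-]/[H2CO3*])
log₁₀(166) = +2.220
pH = 5.97 + (+2.220) = 8.19

pH = 8.19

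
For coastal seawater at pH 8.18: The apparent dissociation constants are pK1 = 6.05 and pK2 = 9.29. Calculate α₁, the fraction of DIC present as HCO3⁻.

α₁ = 0.922

α₁ = 1 / (1 + [H⁺]/K1 + K2/[H⁺]) = 1 / (1 + 10^-2.13 + 10^-1.11)
   = 1 / (1 + 0.0074131 + 0.077625) = 1/1.0850 = 0.9216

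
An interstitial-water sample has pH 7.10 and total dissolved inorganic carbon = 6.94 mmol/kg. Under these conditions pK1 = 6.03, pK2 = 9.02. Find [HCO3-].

[HCO3⁻] = 6.33 mmol/kg

α₁ = 1 / (1 + [H⁺]/K1 + K2/[H⁺]) = 1 / (1 + 10^-1.07 + 10^-1.92)
   = 1 / (1 + 0.085114 + 0.012023) = 1/1.0971 = 0.9115
[HCO3⁻] = α₁ × DIC = 0.9115 × 6.94 = 6.33 mmol/kg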